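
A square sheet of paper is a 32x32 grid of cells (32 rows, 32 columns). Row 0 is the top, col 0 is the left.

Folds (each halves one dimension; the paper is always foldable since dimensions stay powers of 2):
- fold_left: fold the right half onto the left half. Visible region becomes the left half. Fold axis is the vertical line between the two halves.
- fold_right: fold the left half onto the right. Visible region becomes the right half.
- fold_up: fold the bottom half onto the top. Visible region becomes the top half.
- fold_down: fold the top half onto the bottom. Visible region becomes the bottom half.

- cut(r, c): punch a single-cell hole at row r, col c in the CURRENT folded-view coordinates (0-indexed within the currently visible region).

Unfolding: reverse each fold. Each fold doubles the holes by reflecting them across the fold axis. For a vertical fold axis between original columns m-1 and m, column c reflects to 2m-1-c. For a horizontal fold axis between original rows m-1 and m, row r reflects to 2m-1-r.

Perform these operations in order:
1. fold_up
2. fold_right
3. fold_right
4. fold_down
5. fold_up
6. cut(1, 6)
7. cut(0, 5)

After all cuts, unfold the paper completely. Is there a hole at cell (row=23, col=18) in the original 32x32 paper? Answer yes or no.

Op 1 fold_up: fold axis h@16; visible region now rows[0,16) x cols[0,32) = 16x32
Op 2 fold_right: fold axis v@16; visible region now rows[0,16) x cols[16,32) = 16x16
Op 3 fold_right: fold axis v@24; visible region now rows[0,16) x cols[24,32) = 16x8
Op 4 fold_down: fold axis h@8; visible region now rows[8,16) x cols[24,32) = 8x8
Op 5 fold_up: fold axis h@12; visible region now rows[8,12) x cols[24,32) = 4x8
Op 6 cut(1, 6): punch at orig (9,30); cuts so far [(9, 30)]; region rows[8,12) x cols[24,32) = 4x8
Op 7 cut(0, 5): punch at orig (8,29); cuts so far [(8, 29), (9, 30)]; region rows[8,12) x cols[24,32) = 4x8
Unfold 1 (reflect across h@12): 4 holes -> [(8, 29), (9, 30), (14, 30), (15, 29)]
Unfold 2 (reflect across h@8): 8 holes -> [(0, 29), (1, 30), (6, 30), (7, 29), (8, 29), (9, 30), (14, 30), (15, 29)]
Unfold 3 (reflect across v@24): 16 holes -> [(0, 18), (0, 29), (1, 17), (1, 30), (6, 17), (6, 30), (7, 18), (7, 29), (8, 18), (8, 29), (9, 17), (9, 30), (14, 17), (14, 30), (15, 18), (15, 29)]
Unfold 4 (reflect across v@16): 32 holes -> [(0, 2), (0, 13), (0, 18), (0, 29), (1, 1), (1, 14), (1, 17), (1, 30), (6, 1), (6, 14), (6, 17), (6, 30), (7, 2), (7, 13), (7, 18), (7, 29), (8, 2), (8, 13), (8, 18), (8, 29), (9, 1), (9, 14), (9, 17), (9, 30), (14, 1), (14, 14), (14, 17), (14, 30), (15, 2), (15, 13), (15, 18), (15, 29)]
Unfold 5 (reflect across h@16): 64 holes -> [(0, 2), (0, 13), (0, 18), (0, 29), (1, 1), (1, 14), (1, 17), (1, 30), (6, 1), (6, 14), (6, 17), (6, 30), (7, 2), (7, 13), (7, 18), (7, 29), (8, 2), (8, 13), (8, 18), (8, 29), (9, 1), (9, 14), (9, 17), (9, 30), (14, 1), (14, 14), (14, 17), (14, 30), (15, 2), (15, 13), (15, 18), (15, 29), (16, 2), (16, 13), (16, 18), (16, 29), (17, 1), (17, 14), (17, 17), (17, 30), (22, 1), (22, 14), (22, 17), (22, 30), (23, 2), (23, 13), (23, 18), (23, 29), (24, 2), (24, 13), (24, 18), (24, 29), (25, 1), (25, 14), (25, 17), (25, 30), (30, 1), (30, 14), (30, 17), (30, 30), (31, 2), (31, 13), (31, 18), (31, 29)]
Holes: [(0, 2), (0, 13), (0, 18), (0, 29), (1, 1), (1, 14), (1, 17), (1, 30), (6, 1), (6, 14), (6, 17), (6, 30), (7, 2), (7, 13), (7, 18), (7, 29), (8, 2), (8, 13), (8, 18), (8, 29), (9, 1), (9, 14), (9, 17), (9, 30), (14, 1), (14, 14), (14, 17), (14, 30), (15, 2), (15, 13), (15, 18), (15, 29), (16, 2), (16, 13), (16, 18), (16, 29), (17, 1), (17, 14), (17, 17), (17, 30), (22, 1), (22, 14), (22, 17), (22, 30), (23, 2), (23, 13), (23, 18), (23, 29), (24, 2), (24, 13), (24, 18), (24, 29), (25, 1), (25, 14), (25, 17), (25, 30), (30, 1), (30, 14), (30, 17), (30, 30), (31, 2), (31, 13), (31, 18), (31, 29)]

Answer: yes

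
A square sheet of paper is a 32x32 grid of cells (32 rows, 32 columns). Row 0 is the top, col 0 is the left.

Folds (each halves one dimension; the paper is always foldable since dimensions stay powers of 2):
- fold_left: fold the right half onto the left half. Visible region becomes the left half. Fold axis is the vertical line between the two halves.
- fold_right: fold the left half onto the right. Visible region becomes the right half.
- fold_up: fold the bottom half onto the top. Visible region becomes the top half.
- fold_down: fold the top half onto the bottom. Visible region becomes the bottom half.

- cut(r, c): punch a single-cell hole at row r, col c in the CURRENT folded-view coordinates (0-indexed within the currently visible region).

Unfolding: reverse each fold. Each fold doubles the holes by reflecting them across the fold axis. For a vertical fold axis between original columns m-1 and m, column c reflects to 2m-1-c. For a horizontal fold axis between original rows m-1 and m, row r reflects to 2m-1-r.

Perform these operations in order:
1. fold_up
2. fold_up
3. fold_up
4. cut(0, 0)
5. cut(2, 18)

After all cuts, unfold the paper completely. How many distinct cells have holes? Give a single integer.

Answer: 16

Derivation:
Op 1 fold_up: fold axis h@16; visible region now rows[0,16) x cols[0,32) = 16x32
Op 2 fold_up: fold axis h@8; visible region now rows[0,8) x cols[0,32) = 8x32
Op 3 fold_up: fold axis h@4; visible region now rows[0,4) x cols[0,32) = 4x32
Op 4 cut(0, 0): punch at orig (0,0); cuts so far [(0, 0)]; region rows[0,4) x cols[0,32) = 4x32
Op 5 cut(2, 18): punch at orig (2,18); cuts so far [(0, 0), (2, 18)]; region rows[0,4) x cols[0,32) = 4x32
Unfold 1 (reflect across h@4): 4 holes -> [(0, 0), (2, 18), (5, 18), (7, 0)]
Unfold 2 (reflect across h@8): 8 holes -> [(0, 0), (2, 18), (5, 18), (7, 0), (8, 0), (10, 18), (13, 18), (15, 0)]
Unfold 3 (reflect across h@16): 16 holes -> [(0, 0), (2, 18), (5, 18), (7, 0), (8, 0), (10, 18), (13, 18), (15, 0), (16, 0), (18, 18), (21, 18), (23, 0), (24, 0), (26, 18), (29, 18), (31, 0)]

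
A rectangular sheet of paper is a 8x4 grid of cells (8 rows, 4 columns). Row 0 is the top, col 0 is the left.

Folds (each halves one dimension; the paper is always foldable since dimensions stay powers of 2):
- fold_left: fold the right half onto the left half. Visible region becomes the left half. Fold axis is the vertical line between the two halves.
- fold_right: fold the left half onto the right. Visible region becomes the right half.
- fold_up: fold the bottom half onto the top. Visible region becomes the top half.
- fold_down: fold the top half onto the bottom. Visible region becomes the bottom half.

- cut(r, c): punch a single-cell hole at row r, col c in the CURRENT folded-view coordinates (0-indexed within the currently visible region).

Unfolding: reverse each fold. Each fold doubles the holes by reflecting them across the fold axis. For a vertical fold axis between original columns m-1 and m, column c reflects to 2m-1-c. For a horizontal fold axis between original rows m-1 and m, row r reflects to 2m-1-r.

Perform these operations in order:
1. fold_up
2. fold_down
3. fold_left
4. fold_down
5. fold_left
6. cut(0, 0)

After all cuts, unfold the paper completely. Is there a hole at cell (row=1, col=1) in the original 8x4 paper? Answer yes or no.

Answer: yes

Derivation:
Op 1 fold_up: fold axis h@4; visible region now rows[0,4) x cols[0,4) = 4x4
Op 2 fold_down: fold axis h@2; visible region now rows[2,4) x cols[0,4) = 2x4
Op 3 fold_left: fold axis v@2; visible region now rows[2,4) x cols[0,2) = 2x2
Op 4 fold_down: fold axis h@3; visible region now rows[3,4) x cols[0,2) = 1x2
Op 5 fold_left: fold axis v@1; visible region now rows[3,4) x cols[0,1) = 1x1
Op 6 cut(0, 0): punch at orig (3,0); cuts so far [(3, 0)]; region rows[3,4) x cols[0,1) = 1x1
Unfold 1 (reflect across v@1): 2 holes -> [(3, 0), (3, 1)]
Unfold 2 (reflect across h@3): 4 holes -> [(2, 0), (2, 1), (3, 0), (3, 1)]
Unfold 3 (reflect across v@2): 8 holes -> [(2, 0), (2, 1), (2, 2), (2, 3), (3, 0), (3, 1), (3, 2), (3, 3)]
Unfold 4 (reflect across h@2): 16 holes -> [(0, 0), (0, 1), (0, 2), (0, 3), (1, 0), (1, 1), (1, 2), (1, 3), (2, 0), (2, 1), (2, 2), (2, 3), (3, 0), (3, 1), (3, 2), (3, 3)]
Unfold 5 (reflect across h@4): 32 holes -> [(0, 0), (0, 1), (0, 2), (0, 3), (1, 0), (1, 1), (1, 2), (1, 3), (2, 0), (2, 1), (2, 2), (2, 3), (3, 0), (3, 1), (3, 2), (3, 3), (4, 0), (4, 1), (4, 2), (4, 3), (5, 0), (5, 1), (5, 2), (5, 3), (6, 0), (6, 1), (6, 2), (6, 3), (7, 0), (7, 1), (7, 2), (7, 3)]
Holes: [(0, 0), (0, 1), (0, 2), (0, 3), (1, 0), (1, 1), (1, 2), (1, 3), (2, 0), (2, 1), (2, 2), (2, 3), (3, 0), (3, 1), (3, 2), (3, 3), (4, 0), (4, 1), (4, 2), (4, 3), (5, 0), (5, 1), (5, 2), (5, 3), (6, 0), (6, 1), (6, 2), (6, 3), (7, 0), (7, 1), (7, 2), (7, 3)]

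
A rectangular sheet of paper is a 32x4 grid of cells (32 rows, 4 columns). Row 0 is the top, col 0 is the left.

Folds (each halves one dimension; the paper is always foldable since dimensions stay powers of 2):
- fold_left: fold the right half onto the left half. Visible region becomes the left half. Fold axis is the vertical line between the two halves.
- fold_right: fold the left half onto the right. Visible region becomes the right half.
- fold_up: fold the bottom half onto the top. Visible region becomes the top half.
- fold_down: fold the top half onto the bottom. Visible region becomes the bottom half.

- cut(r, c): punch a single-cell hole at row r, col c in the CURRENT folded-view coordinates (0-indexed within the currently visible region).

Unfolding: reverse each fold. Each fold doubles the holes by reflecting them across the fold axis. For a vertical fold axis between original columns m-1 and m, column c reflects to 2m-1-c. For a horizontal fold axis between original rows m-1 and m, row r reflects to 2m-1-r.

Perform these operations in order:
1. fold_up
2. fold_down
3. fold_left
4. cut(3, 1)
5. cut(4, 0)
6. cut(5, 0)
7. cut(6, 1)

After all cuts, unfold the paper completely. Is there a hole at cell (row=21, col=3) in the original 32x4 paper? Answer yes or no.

Answer: no

Derivation:
Op 1 fold_up: fold axis h@16; visible region now rows[0,16) x cols[0,4) = 16x4
Op 2 fold_down: fold axis h@8; visible region now rows[8,16) x cols[0,4) = 8x4
Op 3 fold_left: fold axis v@2; visible region now rows[8,16) x cols[0,2) = 8x2
Op 4 cut(3, 1): punch at orig (11,1); cuts so far [(11, 1)]; region rows[8,16) x cols[0,2) = 8x2
Op 5 cut(4, 0): punch at orig (12,0); cuts so far [(11, 1), (12, 0)]; region rows[8,16) x cols[0,2) = 8x2
Op 6 cut(5, 0): punch at orig (13,0); cuts so far [(11, 1), (12, 0), (13, 0)]; region rows[8,16) x cols[0,2) = 8x2
Op 7 cut(6, 1): punch at orig (14,1); cuts so far [(11, 1), (12, 0), (13, 0), (14, 1)]; region rows[8,16) x cols[0,2) = 8x2
Unfold 1 (reflect across v@2): 8 holes -> [(11, 1), (11, 2), (12, 0), (12, 3), (13, 0), (13, 3), (14, 1), (14, 2)]
Unfold 2 (reflect across h@8): 16 holes -> [(1, 1), (1, 2), (2, 0), (2, 3), (3, 0), (3, 3), (4, 1), (4, 2), (11, 1), (11, 2), (12, 0), (12, 3), (13, 0), (13, 3), (14, 1), (14, 2)]
Unfold 3 (reflect across h@16): 32 holes -> [(1, 1), (1, 2), (2, 0), (2, 3), (3, 0), (3, 3), (4, 1), (4, 2), (11, 1), (11, 2), (12, 0), (12, 3), (13, 0), (13, 3), (14, 1), (14, 2), (17, 1), (17, 2), (18, 0), (18, 3), (19, 0), (19, 3), (20, 1), (20, 2), (27, 1), (27, 2), (28, 0), (28, 3), (29, 0), (29, 3), (30, 1), (30, 2)]
Holes: [(1, 1), (1, 2), (2, 0), (2, 3), (3, 0), (3, 3), (4, 1), (4, 2), (11, 1), (11, 2), (12, 0), (12, 3), (13, 0), (13, 3), (14, 1), (14, 2), (17, 1), (17, 2), (18, 0), (18, 3), (19, 0), (19, 3), (20, 1), (20, 2), (27, 1), (27, 2), (28, 0), (28, 3), (29, 0), (29, 3), (30, 1), (30, 2)]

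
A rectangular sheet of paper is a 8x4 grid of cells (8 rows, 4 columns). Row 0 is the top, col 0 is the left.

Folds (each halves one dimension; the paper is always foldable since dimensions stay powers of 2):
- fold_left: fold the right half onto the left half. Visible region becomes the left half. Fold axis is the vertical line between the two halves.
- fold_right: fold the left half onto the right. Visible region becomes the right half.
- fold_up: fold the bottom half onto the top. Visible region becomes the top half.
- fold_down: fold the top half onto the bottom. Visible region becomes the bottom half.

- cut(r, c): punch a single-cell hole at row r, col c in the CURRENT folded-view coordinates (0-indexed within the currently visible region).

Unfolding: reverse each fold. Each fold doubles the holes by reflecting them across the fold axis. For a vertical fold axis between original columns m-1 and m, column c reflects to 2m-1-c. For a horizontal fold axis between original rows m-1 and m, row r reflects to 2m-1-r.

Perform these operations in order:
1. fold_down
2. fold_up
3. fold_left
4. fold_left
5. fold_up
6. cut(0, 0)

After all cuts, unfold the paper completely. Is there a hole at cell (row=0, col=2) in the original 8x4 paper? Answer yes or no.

Op 1 fold_down: fold axis h@4; visible region now rows[4,8) x cols[0,4) = 4x4
Op 2 fold_up: fold axis h@6; visible region now rows[4,6) x cols[0,4) = 2x4
Op 3 fold_left: fold axis v@2; visible region now rows[4,6) x cols[0,2) = 2x2
Op 4 fold_left: fold axis v@1; visible region now rows[4,6) x cols[0,1) = 2x1
Op 5 fold_up: fold axis h@5; visible region now rows[4,5) x cols[0,1) = 1x1
Op 6 cut(0, 0): punch at orig (4,0); cuts so far [(4, 0)]; region rows[4,5) x cols[0,1) = 1x1
Unfold 1 (reflect across h@5): 2 holes -> [(4, 0), (5, 0)]
Unfold 2 (reflect across v@1): 4 holes -> [(4, 0), (4, 1), (5, 0), (5, 1)]
Unfold 3 (reflect across v@2): 8 holes -> [(4, 0), (4, 1), (4, 2), (4, 3), (5, 0), (5, 1), (5, 2), (5, 3)]
Unfold 4 (reflect across h@6): 16 holes -> [(4, 0), (4, 1), (4, 2), (4, 3), (5, 0), (5, 1), (5, 2), (5, 3), (6, 0), (6, 1), (6, 2), (6, 3), (7, 0), (7, 1), (7, 2), (7, 3)]
Unfold 5 (reflect across h@4): 32 holes -> [(0, 0), (0, 1), (0, 2), (0, 3), (1, 0), (1, 1), (1, 2), (1, 3), (2, 0), (2, 1), (2, 2), (2, 3), (3, 0), (3, 1), (3, 2), (3, 3), (4, 0), (4, 1), (4, 2), (4, 3), (5, 0), (5, 1), (5, 2), (5, 3), (6, 0), (6, 1), (6, 2), (6, 3), (7, 0), (7, 1), (7, 2), (7, 3)]
Holes: [(0, 0), (0, 1), (0, 2), (0, 3), (1, 0), (1, 1), (1, 2), (1, 3), (2, 0), (2, 1), (2, 2), (2, 3), (3, 0), (3, 1), (3, 2), (3, 3), (4, 0), (4, 1), (4, 2), (4, 3), (5, 0), (5, 1), (5, 2), (5, 3), (6, 0), (6, 1), (6, 2), (6, 3), (7, 0), (7, 1), (7, 2), (7, 3)]

Answer: yes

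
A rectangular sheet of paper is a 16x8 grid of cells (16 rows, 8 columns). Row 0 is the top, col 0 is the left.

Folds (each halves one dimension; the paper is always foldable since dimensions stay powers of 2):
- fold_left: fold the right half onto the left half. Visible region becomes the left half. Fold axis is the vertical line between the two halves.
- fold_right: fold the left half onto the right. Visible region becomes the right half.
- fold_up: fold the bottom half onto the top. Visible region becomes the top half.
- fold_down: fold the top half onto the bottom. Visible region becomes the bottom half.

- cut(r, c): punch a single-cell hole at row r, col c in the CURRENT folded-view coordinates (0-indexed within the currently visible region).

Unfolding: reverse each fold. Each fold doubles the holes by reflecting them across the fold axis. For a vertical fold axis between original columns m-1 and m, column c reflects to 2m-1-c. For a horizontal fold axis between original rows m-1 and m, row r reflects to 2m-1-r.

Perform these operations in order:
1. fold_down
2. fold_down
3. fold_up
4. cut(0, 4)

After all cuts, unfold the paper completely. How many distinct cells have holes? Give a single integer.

Answer: 8

Derivation:
Op 1 fold_down: fold axis h@8; visible region now rows[8,16) x cols[0,8) = 8x8
Op 2 fold_down: fold axis h@12; visible region now rows[12,16) x cols[0,8) = 4x8
Op 3 fold_up: fold axis h@14; visible region now rows[12,14) x cols[0,8) = 2x8
Op 4 cut(0, 4): punch at orig (12,4); cuts so far [(12, 4)]; region rows[12,14) x cols[0,8) = 2x8
Unfold 1 (reflect across h@14): 2 holes -> [(12, 4), (15, 4)]
Unfold 2 (reflect across h@12): 4 holes -> [(8, 4), (11, 4), (12, 4), (15, 4)]
Unfold 3 (reflect across h@8): 8 holes -> [(0, 4), (3, 4), (4, 4), (7, 4), (8, 4), (11, 4), (12, 4), (15, 4)]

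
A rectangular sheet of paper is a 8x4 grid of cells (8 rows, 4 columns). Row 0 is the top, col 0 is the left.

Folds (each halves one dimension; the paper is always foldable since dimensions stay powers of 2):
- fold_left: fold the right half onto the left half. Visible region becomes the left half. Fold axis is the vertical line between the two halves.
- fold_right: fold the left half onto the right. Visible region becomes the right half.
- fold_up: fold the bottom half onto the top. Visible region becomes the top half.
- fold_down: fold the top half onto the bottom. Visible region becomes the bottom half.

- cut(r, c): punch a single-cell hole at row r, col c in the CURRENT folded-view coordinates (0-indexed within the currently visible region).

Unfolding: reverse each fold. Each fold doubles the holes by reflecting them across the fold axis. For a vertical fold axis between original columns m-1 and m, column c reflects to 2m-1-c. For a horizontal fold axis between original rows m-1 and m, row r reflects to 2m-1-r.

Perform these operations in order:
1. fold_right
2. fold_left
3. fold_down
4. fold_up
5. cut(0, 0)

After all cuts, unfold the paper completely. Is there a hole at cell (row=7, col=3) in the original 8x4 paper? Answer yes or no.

Op 1 fold_right: fold axis v@2; visible region now rows[0,8) x cols[2,4) = 8x2
Op 2 fold_left: fold axis v@3; visible region now rows[0,8) x cols[2,3) = 8x1
Op 3 fold_down: fold axis h@4; visible region now rows[4,8) x cols[2,3) = 4x1
Op 4 fold_up: fold axis h@6; visible region now rows[4,6) x cols[2,3) = 2x1
Op 5 cut(0, 0): punch at orig (4,2); cuts so far [(4, 2)]; region rows[4,6) x cols[2,3) = 2x1
Unfold 1 (reflect across h@6): 2 holes -> [(4, 2), (7, 2)]
Unfold 2 (reflect across h@4): 4 holes -> [(0, 2), (3, 2), (4, 2), (7, 2)]
Unfold 3 (reflect across v@3): 8 holes -> [(0, 2), (0, 3), (3, 2), (3, 3), (4, 2), (4, 3), (7, 2), (7, 3)]
Unfold 4 (reflect across v@2): 16 holes -> [(0, 0), (0, 1), (0, 2), (0, 3), (3, 0), (3, 1), (3, 2), (3, 3), (4, 0), (4, 1), (4, 2), (4, 3), (7, 0), (7, 1), (7, 2), (7, 3)]
Holes: [(0, 0), (0, 1), (0, 2), (0, 3), (3, 0), (3, 1), (3, 2), (3, 3), (4, 0), (4, 1), (4, 2), (4, 3), (7, 0), (7, 1), (7, 2), (7, 3)]

Answer: yes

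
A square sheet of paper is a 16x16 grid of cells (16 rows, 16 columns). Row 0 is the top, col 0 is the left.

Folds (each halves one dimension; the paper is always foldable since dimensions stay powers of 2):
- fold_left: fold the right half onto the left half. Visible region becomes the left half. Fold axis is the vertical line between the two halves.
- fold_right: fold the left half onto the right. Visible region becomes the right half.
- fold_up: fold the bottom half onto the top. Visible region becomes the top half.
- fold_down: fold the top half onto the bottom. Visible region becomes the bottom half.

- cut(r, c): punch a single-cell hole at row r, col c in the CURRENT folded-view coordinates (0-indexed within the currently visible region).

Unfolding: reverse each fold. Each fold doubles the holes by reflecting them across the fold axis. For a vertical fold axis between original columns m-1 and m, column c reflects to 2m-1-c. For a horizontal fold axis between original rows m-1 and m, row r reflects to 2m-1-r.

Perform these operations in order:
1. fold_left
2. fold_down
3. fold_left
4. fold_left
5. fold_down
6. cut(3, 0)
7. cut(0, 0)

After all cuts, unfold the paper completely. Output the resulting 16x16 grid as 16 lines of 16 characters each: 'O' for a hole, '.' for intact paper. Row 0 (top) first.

Op 1 fold_left: fold axis v@8; visible region now rows[0,16) x cols[0,8) = 16x8
Op 2 fold_down: fold axis h@8; visible region now rows[8,16) x cols[0,8) = 8x8
Op 3 fold_left: fold axis v@4; visible region now rows[8,16) x cols[0,4) = 8x4
Op 4 fold_left: fold axis v@2; visible region now rows[8,16) x cols[0,2) = 8x2
Op 5 fold_down: fold axis h@12; visible region now rows[12,16) x cols[0,2) = 4x2
Op 6 cut(3, 0): punch at orig (15,0); cuts so far [(15, 0)]; region rows[12,16) x cols[0,2) = 4x2
Op 7 cut(0, 0): punch at orig (12,0); cuts so far [(12, 0), (15, 0)]; region rows[12,16) x cols[0,2) = 4x2
Unfold 1 (reflect across h@12): 4 holes -> [(8, 0), (11, 0), (12, 0), (15, 0)]
Unfold 2 (reflect across v@2): 8 holes -> [(8, 0), (8, 3), (11, 0), (11, 3), (12, 0), (12, 3), (15, 0), (15, 3)]
Unfold 3 (reflect across v@4): 16 holes -> [(8, 0), (8, 3), (8, 4), (8, 7), (11, 0), (11, 3), (11, 4), (11, 7), (12, 0), (12, 3), (12, 4), (12, 7), (15, 0), (15, 3), (15, 4), (15, 7)]
Unfold 4 (reflect across h@8): 32 holes -> [(0, 0), (0, 3), (0, 4), (0, 7), (3, 0), (3, 3), (3, 4), (3, 7), (4, 0), (4, 3), (4, 4), (4, 7), (7, 0), (7, 3), (7, 4), (7, 7), (8, 0), (8, 3), (8, 4), (8, 7), (11, 0), (11, 3), (11, 4), (11, 7), (12, 0), (12, 3), (12, 4), (12, 7), (15, 0), (15, 3), (15, 4), (15, 7)]
Unfold 5 (reflect across v@8): 64 holes -> [(0, 0), (0, 3), (0, 4), (0, 7), (0, 8), (0, 11), (0, 12), (0, 15), (3, 0), (3, 3), (3, 4), (3, 7), (3, 8), (3, 11), (3, 12), (3, 15), (4, 0), (4, 3), (4, 4), (4, 7), (4, 8), (4, 11), (4, 12), (4, 15), (7, 0), (7, 3), (7, 4), (7, 7), (7, 8), (7, 11), (7, 12), (7, 15), (8, 0), (8, 3), (8, 4), (8, 7), (8, 8), (8, 11), (8, 12), (8, 15), (11, 0), (11, 3), (11, 4), (11, 7), (11, 8), (11, 11), (11, 12), (11, 15), (12, 0), (12, 3), (12, 4), (12, 7), (12, 8), (12, 11), (12, 12), (12, 15), (15, 0), (15, 3), (15, 4), (15, 7), (15, 8), (15, 11), (15, 12), (15, 15)]

Answer: O..OO..OO..OO..O
................
................
O..OO..OO..OO..O
O..OO..OO..OO..O
................
................
O..OO..OO..OO..O
O..OO..OO..OO..O
................
................
O..OO..OO..OO..O
O..OO..OO..OO..O
................
................
O..OO..OO..OO..O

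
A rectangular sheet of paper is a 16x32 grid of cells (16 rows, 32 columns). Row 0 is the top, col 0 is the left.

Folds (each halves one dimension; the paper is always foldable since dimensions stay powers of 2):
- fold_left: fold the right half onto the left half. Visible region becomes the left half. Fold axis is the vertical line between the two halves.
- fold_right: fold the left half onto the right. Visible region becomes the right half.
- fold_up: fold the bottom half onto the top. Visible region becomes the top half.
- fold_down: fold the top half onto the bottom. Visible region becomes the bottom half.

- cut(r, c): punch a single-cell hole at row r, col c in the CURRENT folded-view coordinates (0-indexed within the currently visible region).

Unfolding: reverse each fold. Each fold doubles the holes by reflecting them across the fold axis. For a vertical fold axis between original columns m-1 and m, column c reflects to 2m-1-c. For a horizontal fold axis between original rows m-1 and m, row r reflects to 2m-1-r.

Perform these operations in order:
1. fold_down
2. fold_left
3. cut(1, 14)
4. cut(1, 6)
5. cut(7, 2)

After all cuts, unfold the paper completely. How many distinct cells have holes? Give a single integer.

Answer: 12

Derivation:
Op 1 fold_down: fold axis h@8; visible region now rows[8,16) x cols[0,32) = 8x32
Op 2 fold_left: fold axis v@16; visible region now rows[8,16) x cols[0,16) = 8x16
Op 3 cut(1, 14): punch at orig (9,14); cuts so far [(9, 14)]; region rows[8,16) x cols[0,16) = 8x16
Op 4 cut(1, 6): punch at orig (9,6); cuts so far [(9, 6), (9, 14)]; region rows[8,16) x cols[0,16) = 8x16
Op 5 cut(7, 2): punch at orig (15,2); cuts so far [(9, 6), (9, 14), (15, 2)]; region rows[8,16) x cols[0,16) = 8x16
Unfold 1 (reflect across v@16): 6 holes -> [(9, 6), (9, 14), (9, 17), (9, 25), (15, 2), (15, 29)]
Unfold 2 (reflect across h@8): 12 holes -> [(0, 2), (0, 29), (6, 6), (6, 14), (6, 17), (6, 25), (9, 6), (9, 14), (9, 17), (9, 25), (15, 2), (15, 29)]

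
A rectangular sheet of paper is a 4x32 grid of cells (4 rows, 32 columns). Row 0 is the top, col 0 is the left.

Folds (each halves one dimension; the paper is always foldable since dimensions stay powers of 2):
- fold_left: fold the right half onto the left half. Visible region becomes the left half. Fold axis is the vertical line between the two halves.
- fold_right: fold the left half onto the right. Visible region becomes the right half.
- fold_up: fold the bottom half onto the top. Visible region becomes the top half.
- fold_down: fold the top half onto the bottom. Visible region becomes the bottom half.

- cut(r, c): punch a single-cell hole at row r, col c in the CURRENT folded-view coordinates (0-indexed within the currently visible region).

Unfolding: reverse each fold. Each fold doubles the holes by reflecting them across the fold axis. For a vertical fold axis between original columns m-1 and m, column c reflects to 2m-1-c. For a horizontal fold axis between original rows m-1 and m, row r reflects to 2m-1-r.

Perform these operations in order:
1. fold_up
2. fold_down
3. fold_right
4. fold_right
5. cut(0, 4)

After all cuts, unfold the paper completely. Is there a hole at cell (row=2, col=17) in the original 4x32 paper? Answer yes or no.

Op 1 fold_up: fold axis h@2; visible region now rows[0,2) x cols[0,32) = 2x32
Op 2 fold_down: fold axis h@1; visible region now rows[1,2) x cols[0,32) = 1x32
Op 3 fold_right: fold axis v@16; visible region now rows[1,2) x cols[16,32) = 1x16
Op 4 fold_right: fold axis v@24; visible region now rows[1,2) x cols[24,32) = 1x8
Op 5 cut(0, 4): punch at orig (1,28); cuts so far [(1, 28)]; region rows[1,2) x cols[24,32) = 1x8
Unfold 1 (reflect across v@24): 2 holes -> [(1, 19), (1, 28)]
Unfold 2 (reflect across v@16): 4 holes -> [(1, 3), (1, 12), (1, 19), (1, 28)]
Unfold 3 (reflect across h@1): 8 holes -> [(0, 3), (0, 12), (0, 19), (0, 28), (1, 3), (1, 12), (1, 19), (1, 28)]
Unfold 4 (reflect across h@2): 16 holes -> [(0, 3), (0, 12), (0, 19), (0, 28), (1, 3), (1, 12), (1, 19), (1, 28), (2, 3), (2, 12), (2, 19), (2, 28), (3, 3), (3, 12), (3, 19), (3, 28)]
Holes: [(0, 3), (0, 12), (0, 19), (0, 28), (1, 3), (1, 12), (1, 19), (1, 28), (2, 3), (2, 12), (2, 19), (2, 28), (3, 3), (3, 12), (3, 19), (3, 28)]

Answer: no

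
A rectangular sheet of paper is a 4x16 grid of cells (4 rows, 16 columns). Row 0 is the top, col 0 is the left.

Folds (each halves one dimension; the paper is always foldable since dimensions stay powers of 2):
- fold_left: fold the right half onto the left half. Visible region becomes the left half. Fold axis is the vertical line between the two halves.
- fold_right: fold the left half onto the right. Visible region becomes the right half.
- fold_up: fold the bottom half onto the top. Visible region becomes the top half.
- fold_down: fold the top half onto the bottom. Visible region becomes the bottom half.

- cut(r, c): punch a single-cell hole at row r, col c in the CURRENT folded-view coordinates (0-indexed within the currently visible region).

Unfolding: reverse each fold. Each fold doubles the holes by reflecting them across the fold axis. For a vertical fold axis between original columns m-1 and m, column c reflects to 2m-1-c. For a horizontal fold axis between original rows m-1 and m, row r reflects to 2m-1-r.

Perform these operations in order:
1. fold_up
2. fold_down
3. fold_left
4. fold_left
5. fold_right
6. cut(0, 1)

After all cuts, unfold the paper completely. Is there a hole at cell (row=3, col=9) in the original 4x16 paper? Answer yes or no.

Answer: no

Derivation:
Op 1 fold_up: fold axis h@2; visible region now rows[0,2) x cols[0,16) = 2x16
Op 2 fold_down: fold axis h@1; visible region now rows[1,2) x cols[0,16) = 1x16
Op 3 fold_left: fold axis v@8; visible region now rows[1,2) x cols[0,8) = 1x8
Op 4 fold_left: fold axis v@4; visible region now rows[1,2) x cols[0,4) = 1x4
Op 5 fold_right: fold axis v@2; visible region now rows[1,2) x cols[2,4) = 1x2
Op 6 cut(0, 1): punch at orig (1,3); cuts so far [(1, 3)]; region rows[1,2) x cols[2,4) = 1x2
Unfold 1 (reflect across v@2): 2 holes -> [(1, 0), (1, 3)]
Unfold 2 (reflect across v@4): 4 holes -> [(1, 0), (1, 3), (1, 4), (1, 7)]
Unfold 3 (reflect across v@8): 8 holes -> [(1, 0), (1, 3), (1, 4), (1, 7), (1, 8), (1, 11), (1, 12), (1, 15)]
Unfold 4 (reflect across h@1): 16 holes -> [(0, 0), (0, 3), (0, 4), (0, 7), (0, 8), (0, 11), (0, 12), (0, 15), (1, 0), (1, 3), (1, 4), (1, 7), (1, 8), (1, 11), (1, 12), (1, 15)]
Unfold 5 (reflect across h@2): 32 holes -> [(0, 0), (0, 3), (0, 4), (0, 7), (0, 8), (0, 11), (0, 12), (0, 15), (1, 0), (1, 3), (1, 4), (1, 7), (1, 8), (1, 11), (1, 12), (1, 15), (2, 0), (2, 3), (2, 4), (2, 7), (2, 8), (2, 11), (2, 12), (2, 15), (3, 0), (3, 3), (3, 4), (3, 7), (3, 8), (3, 11), (3, 12), (3, 15)]
Holes: [(0, 0), (0, 3), (0, 4), (0, 7), (0, 8), (0, 11), (0, 12), (0, 15), (1, 0), (1, 3), (1, 4), (1, 7), (1, 8), (1, 11), (1, 12), (1, 15), (2, 0), (2, 3), (2, 4), (2, 7), (2, 8), (2, 11), (2, 12), (2, 15), (3, 0), (3, 3), (3, 4), (3, 7), (3, 8), (3, 11), (3, 12), (3, 15)]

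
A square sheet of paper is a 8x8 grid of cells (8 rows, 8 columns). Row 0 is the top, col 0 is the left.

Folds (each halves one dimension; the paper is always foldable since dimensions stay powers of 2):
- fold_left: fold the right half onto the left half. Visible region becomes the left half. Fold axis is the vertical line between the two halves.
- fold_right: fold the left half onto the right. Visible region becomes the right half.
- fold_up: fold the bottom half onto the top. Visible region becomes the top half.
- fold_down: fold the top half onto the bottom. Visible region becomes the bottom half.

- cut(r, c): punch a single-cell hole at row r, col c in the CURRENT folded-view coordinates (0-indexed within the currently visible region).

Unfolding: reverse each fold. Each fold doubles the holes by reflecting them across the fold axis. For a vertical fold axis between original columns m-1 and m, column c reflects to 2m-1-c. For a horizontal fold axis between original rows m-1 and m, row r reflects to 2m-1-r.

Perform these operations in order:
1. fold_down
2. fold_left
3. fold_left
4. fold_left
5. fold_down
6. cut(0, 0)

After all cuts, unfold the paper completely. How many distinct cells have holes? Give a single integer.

Answer: 32

Derivation:
Op 1 fold_down: fold axis h@4; visible region now rows[4,8) x cols[0,8) = 4x8
Op 2 fold_left: fold axis v@4; visible region now rows[4,8) x cols[0,4) = 4x4
Op 3 fold_left: fold axis v@2; visible region now rows[4,8) x cols[0,2) = 4x2
Op 4 fold_left: fold axis v@1; visible region now rows[4,8) x cols[0,1) = 4x1
Op 5 fold_down: fold axis h@6; visible region now rows[6,8) x cols[0,1) = 2x1
Op 6 cut(0, 0): punch at orig (6,0); cuts so far [(6, 0)]; region rows[6,8) x cols[0,1) = 2x1
Unfold 1 (reflect across h@6): 2 holes -> [(5, 0), (6, 0)]
Unfold 2 (reflect across v@1): 4 holes -> [(5, 0), (5, 1), (6, 0), (6, 1)]
Unfold 3 (reflect across v@2): 8 holes -> [(5, 0), (5, 1), (5, 2), (5, 3), (6, 0), (6, 1), (6, 2), (6, 3)]
Unfold 4 (reflect across v@4): 16 holes -> [(5, 0), (5, 1), (5, 2), (5, 3), (5, 4), (5, 5), (5, 6), (5, 7), (6, 0), (6, 1), (6, 2), (6, 3), (6, 4), (6, 5), (6, 6), (6, 7)]
Unfold 5 (reflect across h@4): 32 holes -> [(1, 0), (1, 1), (1, 2), (1, 3), (1, 4), (1, 5), (1, 6), (1, 7), (2, 0), (2, 1), (2, 2), (2, 3), (2, 4), (2, 5), (2, 6), (2, 7), (5, 0), (5, 1), (5, 2), (5, 3), (5, 4), (5, 5), (5, 6), (5, 7), (6, 0), (6, 1), (6, 2), (6, 3), (6, 4), (6, 5), (6, 6), (6, 7)]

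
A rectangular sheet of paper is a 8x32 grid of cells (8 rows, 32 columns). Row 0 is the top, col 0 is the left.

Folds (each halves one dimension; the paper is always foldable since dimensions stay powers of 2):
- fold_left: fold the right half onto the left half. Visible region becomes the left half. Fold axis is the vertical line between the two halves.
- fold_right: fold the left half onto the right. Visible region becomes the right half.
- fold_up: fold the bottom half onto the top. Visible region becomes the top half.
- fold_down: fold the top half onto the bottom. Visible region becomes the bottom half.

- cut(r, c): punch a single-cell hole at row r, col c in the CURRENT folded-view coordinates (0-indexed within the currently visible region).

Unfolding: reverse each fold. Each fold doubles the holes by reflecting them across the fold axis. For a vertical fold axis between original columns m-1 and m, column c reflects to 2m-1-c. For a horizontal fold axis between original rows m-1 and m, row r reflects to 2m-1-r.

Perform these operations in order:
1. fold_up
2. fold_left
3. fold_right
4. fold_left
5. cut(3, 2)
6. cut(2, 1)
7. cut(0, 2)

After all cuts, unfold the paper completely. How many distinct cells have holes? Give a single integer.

Op 1 fold_up: fold axis h@4; visible region now rows[0,4) x cols[0,32) = 4x32
Op 2 fold_left: fold axis v@16; visible region now rows[0,4) x cols[0,16) = 4x16
Op 3 fold_right: fold axis v@8; visible region now rows[0,4) x cols[8,16) = 4x8
Op 4 fold_left: fold axis v@12; visible region now rows[0,4) x cols[8,12) = 4x4
Op 5 cut(3, 2): punch at orig (3,10); cuts so far [(3, 10)]; region rows[0,4) x cols[8,12) = 4x4
Op 6 cut(2, 1): punch at orig (2,9); cuts so far [(2, 9), (3, 10)]; region rows[0,4) x cols[8,12) = 4x4
Op 7 cut(0, 2): punch at orig (0,10); cuts so far [(0, 10), (2, 9), (3, 10)]; region rows[0,4) x cols[8,12) = 4x4
Unfold 1 (reflect across v@12): 6 holes -> [(0, 10), (0, 13), (2, 9), (2, 14), (3, 10), (3, 13)]
Unfold 2 (reflect across v@8): 12 holes -> [(0, 2), (0, 5), (0, 10), (0, 13), (2, 1), (2, 6), (2, 9), (2, 14), (3, 2), (3, 5), (3, 10), (3, 13)]
Unfold 3 (reflect across v@16): 24 holes -> [(0, 2), (0, 5), (0, 10), (0, 13), (0, 18), (0, 21), (0, 26), (0, 29), (2, 1), (2, 6), (2, 9), (2, 14), (2, 17), (2, 22), (2, 25), (2, 30), (3, 2), (3, 5), (3, 10), (3, 13), (3, 18), (3, 21), (3, 26), (3, 29)]
Unfold 4 (reflect across h@4): 48 holes -> [(0, 2), (0, 5), (0, 10), (0, 13), (0, 18), (0, 21), (0, 26), (0, 29), (2, 1), (2, 6), (2, 9), (2, 14), (2, 17), (2, 22), (2, 25), (2, 30), (3, 2), (3, 5), (3, 10), (3, 13), (3, 18), (3, 21), (3, 26), (3, 29), (4, 2), (4, 5), (4, 10), (4, 13), (4, 18), (4, 21), (4, 26), (4, 29), (5, 1), (5, 6), (5, 9), (5, 14), (5, 17), (5, 22), (5, 25), (5, 30), (7, 2), (7, 5), (7, 10), (7, 13), (7, 18), (7, 21), (7, 26), (7, 29)]

Answer: 48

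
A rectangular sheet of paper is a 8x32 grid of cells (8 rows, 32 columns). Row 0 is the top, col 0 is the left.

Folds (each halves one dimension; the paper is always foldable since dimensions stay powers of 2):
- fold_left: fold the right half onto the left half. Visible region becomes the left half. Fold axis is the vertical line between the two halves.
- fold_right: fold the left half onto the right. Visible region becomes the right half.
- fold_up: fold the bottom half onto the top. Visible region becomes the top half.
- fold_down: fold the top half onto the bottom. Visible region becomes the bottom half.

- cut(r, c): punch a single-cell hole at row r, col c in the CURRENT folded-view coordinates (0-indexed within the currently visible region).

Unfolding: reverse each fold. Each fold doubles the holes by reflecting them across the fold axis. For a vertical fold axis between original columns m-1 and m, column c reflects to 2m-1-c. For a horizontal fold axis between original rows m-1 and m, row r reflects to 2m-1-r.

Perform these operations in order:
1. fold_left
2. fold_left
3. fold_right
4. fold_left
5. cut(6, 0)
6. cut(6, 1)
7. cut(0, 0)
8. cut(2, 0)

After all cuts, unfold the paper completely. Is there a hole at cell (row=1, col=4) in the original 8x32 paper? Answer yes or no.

Op 1 fold_left: fold axis v@16; visible region now rows[0,8) x cols[0,16) = 8x16
Op 2 fold_left: fold axis v@8; visible region now rows[0,8) x cols[0,8) = 8x8
Op 3 fold_right: fold axis v@4; visible region now rows[0,8) x cols[4,8) = 8x4
Op 4 fold_left: fold axis v@6; visible region now rows[0,8) x cols[4,6) = 8x2
Op 5 cut(6, 0): punch at orig (6,4); cuts so far [(6, 4)]; region rows[0,8) x cols[4,6) = 8x2
Op 6 cut(6, 1): punch at orig (6,5); cuts so far [(6, 4), (6, 5)]; region rows[0,8) x cols[4,6) = 8x2
Op 7 cut(0, 0): punch at orig (0,4); cuts so far [(0, 4), (6, 4), (6, 5)]; region rows[0,8) x cols[4,6) = 8x2
Op 8 cut(2, 0): punch at orig (2,4); cuts so far [(0, 4), (2, 4), (6, 4), (6, 5)]; region rows[0,8) x cols[4,6) = 8x2
Unfold 1 (reflect across v@6): 8 holes -> [(0, 4), (0, 7), (2, 4), (2, 7), (6, 4), (6, 5), (6, 6), (6, 7)]
Unfold 2 (reflect across v@4): 16 holes -> [(0, 0), (0, 3), (0, 4), (0, 7), (2, 0), (2, 3), (2, 4), (2, 7), (6, 0), (6, 1), (6, 2), (6, 3), (6, 4), (6, 5), (6, 6), (6, 7)]
Unfold 3 (reflect across v@8): 32 holes -> [(0, 0), (0, 3), (0, 4), (0, 7), (0, 8), (0, 11), (0, 12), (0, 15), (2, 0), (2, 3), (2, 4), (2, 7), (2, 8), (2, 11), (2, 12), (2, 15), (6, 0), (6, 1), (6, 2), (6, 3), (6, 4), (6, 5), (6, 6), (6, 7), (6, 8), (6, 9), (6, 10), (6, 11), (6, 12), (6, 13), (6, 14), (6, 15)]
Unfold 4 (reflect across v@16): 64 holes -> [(0, 0), (0, 3), (0, 4), (0, 7), (0, 8), (0, 11), (0, 12), (0, 15), (0, 16), (0, 19), (0, 20), (0, 23), (0, 24), (0, 27), (0, 28), (0, 31), (2, 0), (2, 3), (2, 4), (2, 7), (2, 8), (2, 11), (2, 12), (2, 15), (2, 16), (2, 19), (2, 20), (2, 23), (2, 24), (2, 27), (2, 28), (2, 31), (6, 0), (6, 1), (6, 2), (6, 3), (6, 4), (6, 5), (6, 6), (6, 7), (6, 8), (6, 9), (6, 10), (6, 11), (6, 12), (6, 13), (6, 14), (6, 15), (6, 16), (6, 17), (6, 18), (6, 19), (6, 20), (6, 21), (6, 22), (6, 23), (6, 24), (6, 25), (6, 26), (6, 27), (6, 28), (6, 29), (6, 30), (6, 31)]
Holes: [(0, 0), (0, 3), (0, 4), (0, 7), (0, 8), (0, 11), (0, 12), (0, 15), (0, 16), (0, 19), (0, 20), (0, 23), (0, 24), (0, 27), (0, 28), (0, 31), (2, 0), (2, 3), (2, 4), (2, 7), (2, 8), (2, 11), (2, 12), (2, 15), (2, 16), (2, 19), (2, 20), (2, 23), (2, 24), (2, 27), (2, 28), (2, 31), (6, 0), (6, 1), (6, 2), (6, 3), (6, 4), (6, 5), (6, 6), (6, 7), (6, 8), (6, 9), (6, 10), (6, 11), (6, 12), (6, 13), (6, 14), (6, 15), (6, 16), (6, 17), (6, 18), (6, 19), (6, 20), (6, 21), (6, 22), (6, 23), (6, 24), (6, 25), (6, 26), (6, 27), (6, 28), (6, 29), (6, 30), (6, 31)]

Answer: no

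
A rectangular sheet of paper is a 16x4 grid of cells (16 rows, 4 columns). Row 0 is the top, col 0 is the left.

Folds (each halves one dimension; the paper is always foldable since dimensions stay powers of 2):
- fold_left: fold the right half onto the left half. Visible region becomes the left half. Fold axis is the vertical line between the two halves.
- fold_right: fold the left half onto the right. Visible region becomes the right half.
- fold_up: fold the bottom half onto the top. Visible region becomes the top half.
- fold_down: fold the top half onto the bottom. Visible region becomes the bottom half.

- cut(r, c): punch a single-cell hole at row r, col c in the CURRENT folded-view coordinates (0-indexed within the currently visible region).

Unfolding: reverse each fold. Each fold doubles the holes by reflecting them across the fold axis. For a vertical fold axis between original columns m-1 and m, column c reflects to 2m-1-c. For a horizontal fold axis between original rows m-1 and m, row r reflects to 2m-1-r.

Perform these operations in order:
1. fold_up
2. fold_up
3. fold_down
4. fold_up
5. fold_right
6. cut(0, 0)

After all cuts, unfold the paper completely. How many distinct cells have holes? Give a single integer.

Op 1 fold_up: fold axis h@8; visible region now rows[0,8) x cols[0,4) = 8x4
Op 2 fold_up: fold axis h@4; visible region now rows[0,4) x cols[0,4) = 4x4
Op 3 fold_down: fold axis h@2; visible region now rows[2,4) x cols[0,4) = 2x4
Op 4 fold_up: fold axis h@3; visible region now rows[2,3) x cols[0,4) = 1x4
Op 5 fold_right: fold axis v@2; visible region now rows[2,3) x cols[2,4) = 1x2
Op 6 cut(0, 0): punch at orig (2,2); cuts so far [(2, 2)]; region rows[2,3) x cols[2,4) = 1x2
Unfold 1 (reflect across v@2): 2 holes -> [(2, 1), (2, 2)]
Unfold 2 (reflect across h@3): 4 holes -> [(2, 1), (2, 2), (3, 1), (3, 2)]
Unfold 3 (reflect across h@2): 8 holes -> [(0, 1), (0, 2), (1, 1), (1, 2), (2, 1), (2, 2), (3, 1), (3, 2)]
Unfold 4 (reflect across h@4): 16 holes -> [(0, 1), (0, 2), (1, 1), (1, 2), (2, 1), (2, 2), (3, 1), (3, 2), (4, 1), (4, 2), (5, 1), (5, 2), (6, 1), (6, 2), (7, 1), (7, 2)]
Unfold 5 (reflect across h@8): 32 holes -> [(0, 1), (0, 2), (1, 1), (1, 2), (2, 1), (2, 2), (3, 1), (3, 2), (4, 1), (4, 2), (5, 1), (5, 2), (6, 1), (6, 2), (7, 1), (7, 2), (8, 1), (8, 2), (9, 1), (9, 2), (10, 1), (10, 2), (11, 1), (11, 2), (12, 1), (12, 2), (13, 1), (13, 2), (14, 1), (14, 2), (15, 1), (15, 2)]

Answer: 32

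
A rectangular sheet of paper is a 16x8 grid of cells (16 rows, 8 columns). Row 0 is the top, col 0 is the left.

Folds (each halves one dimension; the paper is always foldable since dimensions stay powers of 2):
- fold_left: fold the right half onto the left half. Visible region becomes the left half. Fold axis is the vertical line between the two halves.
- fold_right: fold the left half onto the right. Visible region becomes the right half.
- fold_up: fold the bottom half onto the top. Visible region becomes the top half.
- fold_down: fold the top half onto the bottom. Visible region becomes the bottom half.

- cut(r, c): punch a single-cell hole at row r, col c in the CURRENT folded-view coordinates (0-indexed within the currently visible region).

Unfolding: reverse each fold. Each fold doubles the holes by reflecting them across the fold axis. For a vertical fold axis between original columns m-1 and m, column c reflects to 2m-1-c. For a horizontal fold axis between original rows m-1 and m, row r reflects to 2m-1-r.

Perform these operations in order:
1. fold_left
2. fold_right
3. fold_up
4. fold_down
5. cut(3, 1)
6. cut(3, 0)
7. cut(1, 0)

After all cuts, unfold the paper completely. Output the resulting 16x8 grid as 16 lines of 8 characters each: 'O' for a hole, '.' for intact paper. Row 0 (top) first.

Op 1 fold_left: fold axis v@4; visible region now rows[0,16) x cols[0,4) = 16x4
Op 2 fold_right: fold axis v@2; visible region now rows[0,16) x cols[2,4) = 16x2
Op 3 fold_up: fold axis h@8; visible region now rows[0,8) x cols[2,4) = 8x2
Op 4 fold_down: fold axis h@4; visible region now rows[4,8) x cols[2,4) = 4x2
Op 5 cut(3, 1): punch at orig (7,3); cuts so far [(7, 3)]; region rows[4,8) x cols[2,4) = 4x2
Op 6 cut(3, 0): punch at orig (7,2); cuts so far [(7, 2), (7, 3)]; region rows[4,8) x cols[2,4) = 4x2
Op 7 cut(1, 0): punch at orig (5,2); cuts so far [(5, 2), (7, 2), (7, 3)]; region rows[4,8) x cols[2,4) = 4x2
Unfold 1 (reflect across h@4): 6 holes -> [(0, 2), (0, 3), (2, 2), (5, 2), (7, 2), (7, 3)]
Unfold 2 (reflect across h@8): 12 holes -> [(0, 2), (0, 3), (2, 2), (5, 2), (7, 2), (7, 3), (8, 2), (8, 3), (10, 2), (13, 2), (15, 2), (15, 3)]
Unfold 3 (reflect across v@2): 24 holes -> [(0, 0), (0, 1), (0, 2), (0, 3), (2, 1), (2, 2), (5, 1), (5, 2), (7, 0), (7, 1), (7, 2), (7, 3), (8, 0), (8, 1), (8, 2), (8, 3), (10, 1), (10, 2), (13, 1), (13, 2), (15, 0), (15, 1), (15, 2), (15, 3)]
Unfold 4 (reflect across v@4): 48 holes -> [(0, 0), (0, 1), (0, 2), (0, 3), (0, 4), (0, 5), (0, 6), (0, 7), (2, 1), (2, 2), (2, 5), (2, 6), (5, 1), (5, 2), (5, 5), (5, 6), (7, 0), (7, 1), (7, 2), (7, 3), (7, 4), (7, 5), (7, 6), (7, 7), (8, 0), (8, 1), (8, 2), (8, 3), (8, 4), (8, 5), (8, 6), (8, 7), (10, 1), (10, 2), (10, 5), (10, 6), (13, 1), (13, 2), (13, 5), (13, 6), (15, 0), (15, 1), (15, 2), (15, 3), (15, 4), (15, 5), (15, 6), (15, 7)]

Answer: OOOOOOOO
........
.OO..OO.
........
........
.OO..OO.
........
OOOOOOOO
OOOOOOOO
........
.OO..OO.
........
........
.OO..OO.
........
OOOOOOOO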